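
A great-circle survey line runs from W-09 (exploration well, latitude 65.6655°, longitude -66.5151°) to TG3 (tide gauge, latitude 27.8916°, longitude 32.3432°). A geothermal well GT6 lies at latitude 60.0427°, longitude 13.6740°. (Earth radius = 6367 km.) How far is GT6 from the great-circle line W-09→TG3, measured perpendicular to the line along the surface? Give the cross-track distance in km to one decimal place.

605.4 km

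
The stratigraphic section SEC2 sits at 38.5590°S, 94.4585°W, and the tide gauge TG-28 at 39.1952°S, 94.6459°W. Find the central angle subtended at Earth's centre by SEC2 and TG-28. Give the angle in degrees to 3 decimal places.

Δφ = -0.6362°,  Δλ = -0.1874°
a = sin²(Δφ/2) + cos φ₁ cos φ₂ sin²(Δλ/2) = 0.000032
c = 2·arcsin(√a) = 0.011392 rad = 0.6527°

0.653°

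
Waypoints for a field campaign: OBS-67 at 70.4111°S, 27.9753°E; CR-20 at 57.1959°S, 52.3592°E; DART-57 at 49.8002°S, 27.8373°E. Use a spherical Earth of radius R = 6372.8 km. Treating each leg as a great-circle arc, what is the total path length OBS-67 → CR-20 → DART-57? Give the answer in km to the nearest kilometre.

3674 km

OBS-67→CR-20: c = 0.293227 rad, d = 1868.68 km
CR-20→DART-57: c = 0.283294 rad, d = 1805.37 km
Total = 1868.68 + 1805.37 = 3674.05 km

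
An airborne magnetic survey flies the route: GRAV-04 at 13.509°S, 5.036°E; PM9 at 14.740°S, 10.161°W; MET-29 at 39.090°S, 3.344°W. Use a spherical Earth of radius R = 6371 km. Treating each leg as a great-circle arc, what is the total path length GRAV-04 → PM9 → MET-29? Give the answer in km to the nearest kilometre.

GRAV-04→PM9: c = 0.258064 rad, d = 1644.12 km
PM9→MET-29: c = 0.437680 rad, d = 2788.46 km
Total = 1644.12 + 2788.46 = 4432.59 km

4433 km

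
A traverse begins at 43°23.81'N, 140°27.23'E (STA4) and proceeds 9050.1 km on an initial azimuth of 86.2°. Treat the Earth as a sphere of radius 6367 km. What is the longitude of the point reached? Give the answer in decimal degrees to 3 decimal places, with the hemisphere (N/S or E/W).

133.206°W

STA4: φ = +43.39683°, λ = +140.45383°
δ = d/R = 9050.1/6367 = 1.421407 rad
φ₂ = arcsin(sin φ₁ cos δ + cos φ₁ sin δ cos θ)
   = arcsin(0.68705·0.14883 + 0.72661·0.98886·0.06627) = 8.61969°
λ₂ = λ₁ + atan2(sin θ sin δ cos φ₁, cos δ − sin φ₁ sin φ₂) = -133.20640°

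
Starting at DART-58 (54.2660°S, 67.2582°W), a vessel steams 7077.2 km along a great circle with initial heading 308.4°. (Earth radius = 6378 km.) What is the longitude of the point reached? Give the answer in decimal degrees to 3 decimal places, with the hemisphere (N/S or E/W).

111.869°W

δ = d/R = 7077.2/6378 = 1.109627 rad
φ₂ = arcsin(sin φ₁ cos δ + cos φ₁ sin δ cos θ)
   = arcsin(-0.81174·0.44500 + 0.58402·0.89553·0.62115) = -2.08327°
λ₂ = λ₁ + atan2(sin θ sin δ cos φ₁, cos δ − sin φ₁ sin φ₂) = -111.86900°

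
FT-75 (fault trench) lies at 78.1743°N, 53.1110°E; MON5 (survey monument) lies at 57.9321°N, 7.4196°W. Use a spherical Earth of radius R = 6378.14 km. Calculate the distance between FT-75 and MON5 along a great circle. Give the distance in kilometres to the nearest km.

Δφ = -20.2422°,  Δλ = -60.5306°
a = sin²(Δφ/2) + cos φ₁ cos φ₂ sin²(Δλ/2) = 0.058519
c = 2·arcsin(√a) = 0.488664 rad = 27.9984°
d = R·c = 6378.14 × 0.488664 = 3116.8 km

3117 km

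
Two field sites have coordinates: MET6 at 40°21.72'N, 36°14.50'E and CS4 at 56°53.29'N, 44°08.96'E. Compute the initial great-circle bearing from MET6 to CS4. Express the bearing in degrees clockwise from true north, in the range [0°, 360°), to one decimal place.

MET6: φ = +40.36200°, λ = +36.24167°
CS4: φ = +56.88817°, λ = +44.14933°
Δλ = 7.9077°
y = sin Δλ · cos φ₂ = 0.075155
x = cos φ₁ sin φ₂ − sin φ₁ cos φ₂ cos Δλ = 0.287817
θ = atan2(y, x) = 14.6343° → 14.6343° (mod 360°)

14.6°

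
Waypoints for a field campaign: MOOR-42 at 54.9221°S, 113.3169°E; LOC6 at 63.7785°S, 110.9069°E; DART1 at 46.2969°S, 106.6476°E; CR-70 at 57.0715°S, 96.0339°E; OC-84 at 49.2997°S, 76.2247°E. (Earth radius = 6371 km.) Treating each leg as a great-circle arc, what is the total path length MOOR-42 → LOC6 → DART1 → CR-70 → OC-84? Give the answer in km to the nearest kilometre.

5925 km

MOOR-42→LOC6: c = 0.156025 rad, d = 994.04 km
LOC6→DART1: c = 0.307906 rad, d = 1961.67 km
DART1→CR-70: c = 0.219784 rad, d = 1400.24 km
CR-70→OC-84: c = 0.246228 rad, d = 1568.72 km
Total = 994.04 + 1961.67 + 1400.24 + 1568.72 = 5924.67 km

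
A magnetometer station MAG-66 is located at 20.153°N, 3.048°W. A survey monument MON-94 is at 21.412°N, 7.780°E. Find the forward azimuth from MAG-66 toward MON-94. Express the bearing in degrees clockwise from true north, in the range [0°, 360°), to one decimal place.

81.0°

Δλ = 10.8280°
y = sin Δλ · cos φ₂ = 0.174895
x = cos φ₁ sin φ₂ − sin φ₁ cos φ₂ cos Δλ = 0.027683
θ = atan2(y, x) = 81.0057° → 81.0057° (mod 360°)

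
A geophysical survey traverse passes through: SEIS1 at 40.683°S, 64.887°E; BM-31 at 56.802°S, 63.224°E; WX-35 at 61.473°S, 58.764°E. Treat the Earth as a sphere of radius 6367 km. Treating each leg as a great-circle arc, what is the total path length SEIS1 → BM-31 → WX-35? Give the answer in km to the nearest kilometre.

2373 km

SEIS1→BM-31: c = 0.281959 rad, d = 1795.23 km
BM-31→WX-35: c = 0.090729 rad, d = 577.67 km
Total = 1795.23 + 577.67 = 2372.91 km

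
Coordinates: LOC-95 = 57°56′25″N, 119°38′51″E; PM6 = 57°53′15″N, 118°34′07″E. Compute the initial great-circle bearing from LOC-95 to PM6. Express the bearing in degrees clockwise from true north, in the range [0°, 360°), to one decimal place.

LOC-95: φ = +57.94028°, λ = +119.64750°
PM6: φ = +57.88750°, λ = +118.56861°
Δλ = -1.0789°
y = sin Δλ · cos φ₂ = -0.010009
x = cos φ₁ sin φ₂ − sin φ₁ cos φ₂ cos Δλ = -0.000841
θ = atan2(y, x) = -94.8044° → 265.1956° (mod 360°)

265.2°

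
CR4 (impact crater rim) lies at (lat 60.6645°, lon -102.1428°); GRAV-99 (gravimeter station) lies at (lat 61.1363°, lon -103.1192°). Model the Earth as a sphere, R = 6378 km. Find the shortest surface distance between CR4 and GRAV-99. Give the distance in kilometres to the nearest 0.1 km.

Δφ = 0.4718°,  Δλ = -0.9764°
a = sin²(Δφ/2) + cos φ₁ cos φ₂ sin²(Δλ/2) = 0.000034
c = 2·arcsin(√a) = 0.011683 rad = 0.6694°
d = R·c = 6378 × 0.011683 = 74.5 km

74.5 km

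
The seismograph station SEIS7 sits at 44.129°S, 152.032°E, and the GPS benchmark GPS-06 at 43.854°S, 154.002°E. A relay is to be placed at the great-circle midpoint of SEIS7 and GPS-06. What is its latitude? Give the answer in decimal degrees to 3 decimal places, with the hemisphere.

Bx = cos φ₂ cos Δλ = 0.720681,  By = cos φ₂ sin Δλ = 0.024789
φₘ = atan2(sin φ₁ + sin φ₂, √((cos φ₁ + Bx)² + By²)) = -43.99573°
λₘ = λ₁ + atan2(By, cos φ₁ + Bx) = 153.01928°

43.996°S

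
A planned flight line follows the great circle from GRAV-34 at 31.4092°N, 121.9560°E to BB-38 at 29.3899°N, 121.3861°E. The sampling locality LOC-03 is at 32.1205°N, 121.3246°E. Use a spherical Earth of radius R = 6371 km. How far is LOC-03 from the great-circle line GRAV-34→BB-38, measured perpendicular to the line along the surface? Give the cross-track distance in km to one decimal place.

76.7 km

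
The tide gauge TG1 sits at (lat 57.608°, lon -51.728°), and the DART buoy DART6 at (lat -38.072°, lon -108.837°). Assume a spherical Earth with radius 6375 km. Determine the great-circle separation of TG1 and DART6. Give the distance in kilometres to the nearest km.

11901 km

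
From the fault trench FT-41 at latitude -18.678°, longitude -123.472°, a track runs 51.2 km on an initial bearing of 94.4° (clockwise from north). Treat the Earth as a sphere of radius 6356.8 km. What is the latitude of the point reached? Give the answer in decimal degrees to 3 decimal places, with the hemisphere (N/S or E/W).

δ = d/R = 51.2/6356.8 = 0.008054 rad
φ₂ = arcsin(sin φ₁ cos δ + cos φ₁ sin δ cos θ)
   = arcsin(-0.32025·0.99997 + 0.94733·0.00805·-0.07672) = -18.71278°
λ₂ = λ₁ + atan2(sin θ sin δ cos φ₁, cos δ − sin φ₁ sin φ₂) = -122.98620°

18.713°S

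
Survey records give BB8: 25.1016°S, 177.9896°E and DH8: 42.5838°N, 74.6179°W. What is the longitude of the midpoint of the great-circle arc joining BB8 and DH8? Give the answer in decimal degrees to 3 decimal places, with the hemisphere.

136.302°W

Bx = cos φ₂ cos Δλ = -0.220088,  By = cos φ₂ sin Δλ = 0.702625
φₘ = atan2(sin φ₁ + sin φ₂, √((cos φ₁ + Bx)² + By²)) = 14.42243°
λₘ = λ₁ + atan2(By, cos φ₁ + Bx) = -136.30228°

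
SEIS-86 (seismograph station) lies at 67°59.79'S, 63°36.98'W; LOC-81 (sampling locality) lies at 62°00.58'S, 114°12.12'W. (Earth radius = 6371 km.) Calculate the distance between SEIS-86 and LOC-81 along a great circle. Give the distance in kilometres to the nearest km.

SEIS-86: φ = -67.99650°, λ = -63.61633°
LOC-81: φ = -62.00967°, λ = -114.20200°
Δφ = 5.9868°,  Δλ = -50.5857°
a = sin²(Δφ/2) + cos φ₁ cos φ₂ sin²(Δλ/2) = 0.034824
c = 2·arcsin(√a) = 0.375426 rad = 21.5103°
d = R·c = 6371 × 0.375426 = 2391.8 km

2392 km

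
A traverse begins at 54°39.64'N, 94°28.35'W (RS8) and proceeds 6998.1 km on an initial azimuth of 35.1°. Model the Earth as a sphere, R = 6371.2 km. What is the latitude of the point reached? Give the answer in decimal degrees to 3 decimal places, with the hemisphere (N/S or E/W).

RS8: φ = +54.66067°, λ = -94.47250°
δ = d/R = 6998.1/6371.2 = 1.098396 rad
φ₂ = arcsin(sin φ₁ cos δ + cos φ₁ sin δ cos θ)
   = arcsin(0.81574·0.45503 + 0.57842·0.89048·0.81815) = 52.42782°
λ₂ = λ₁ + atan2(sin θ sin δ cos φ₁, cos δ − sin φ₁ sin φ₂) = 28.41662°

52.428°N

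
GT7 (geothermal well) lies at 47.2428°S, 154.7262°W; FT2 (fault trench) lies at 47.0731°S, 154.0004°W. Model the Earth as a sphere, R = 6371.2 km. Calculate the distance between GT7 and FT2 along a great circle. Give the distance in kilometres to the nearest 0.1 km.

Δφ = 0.1697°,  Δλ = 0.7258°
a = sin²(Δφ/2) + cos φ₁ cos φ₂ sin²(Δλ/2) = 0.000021
c = 2·arcsin(√a) = 0.009109 rad = 0.5219°
d = R·c = 6371.2 × 0.009109 = 58.0 km

58.0 km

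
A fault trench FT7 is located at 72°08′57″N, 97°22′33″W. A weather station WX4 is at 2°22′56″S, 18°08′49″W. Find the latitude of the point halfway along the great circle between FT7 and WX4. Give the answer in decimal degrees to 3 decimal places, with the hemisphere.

FT7: φ = +72.14917°, λ = -97.37583°
WX4: φ = -2.38222°, λ = -18.14694°
Bx = cos φ₂ cos Δλ = 0.186725,  By = cos φ₂ sin Δλ = 0.981533
φₘ = atan2(sin φ₁ + sin φ₂, √((cos φ₁ + Bx)² + By²)) = 39.64731°
λₘ = λ₁ + atan2(By, cos φ₁ + Bx) = -34.05743°

39.647°N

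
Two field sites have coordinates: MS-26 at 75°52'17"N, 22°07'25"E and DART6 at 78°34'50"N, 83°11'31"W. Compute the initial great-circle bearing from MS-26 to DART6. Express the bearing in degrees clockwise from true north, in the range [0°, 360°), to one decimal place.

326.6°

MS-26: φ = +75.87139°, λ = +22.12361°
DART6: φ = +78.58056°, λ = -83.19194°
Δλ = -105.3156°
y = sin Δλ · cos φ₂ = -0.190959
x = cos φ₁ sin φ₂ − sin φ₁ cos φ₂ cos Δλ = 0.289981
θ = atan2(y, x) = -33.3657° → 326.6343° (mod 360°)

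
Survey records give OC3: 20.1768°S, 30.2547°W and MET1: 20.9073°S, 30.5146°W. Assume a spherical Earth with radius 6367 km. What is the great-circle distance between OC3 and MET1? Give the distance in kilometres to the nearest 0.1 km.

Δφ = -0.7305°,  Δλ = -0.2599°
a = sin²(Δφ/2) + cos φ₁ cos φ₂ sin²(Δλ/2) = 0.000045
c = 2·arcsin(√a) = 0.013439 rad = 0.7700°
d = R·c = 6367 × 0.013439 = 85.6 km

85.6 km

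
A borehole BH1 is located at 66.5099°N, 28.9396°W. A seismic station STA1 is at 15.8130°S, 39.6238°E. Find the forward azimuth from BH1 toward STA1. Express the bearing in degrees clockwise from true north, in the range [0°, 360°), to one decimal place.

115.7°

Δλ = 68.5634°
y = sin Δλ · cos φ₂ = 0.895597
x = cos φ₁ sin φ₂ − sin φ₁ cos φ₂ cos Δλ = -0.431115
θ = atan2(y, x) = 115.7049° → 115.7049° (mod 360°)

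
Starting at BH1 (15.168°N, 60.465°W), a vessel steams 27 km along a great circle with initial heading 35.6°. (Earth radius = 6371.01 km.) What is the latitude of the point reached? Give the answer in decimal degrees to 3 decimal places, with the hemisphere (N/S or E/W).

δ = d/R = 27/6371.01 = 0.004238 rad
φ₂ = arcsin(sin φ₁ cos δ + cos φ₁ sin δ cos θ)
   = arcsin(0.26165·0.99999 + 0.96516·0.00424·0.81310) = 15.36539°
λ₂ = λ₁ + atan2(sin θ sin δ cos φ₁, cos δ − sin φ₁ sin φ₂) = -60.31841°

15.365°N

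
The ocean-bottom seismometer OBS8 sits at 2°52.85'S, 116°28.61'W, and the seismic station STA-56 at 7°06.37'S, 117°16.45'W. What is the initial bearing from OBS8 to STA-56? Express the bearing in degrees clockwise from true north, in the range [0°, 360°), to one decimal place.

190.6°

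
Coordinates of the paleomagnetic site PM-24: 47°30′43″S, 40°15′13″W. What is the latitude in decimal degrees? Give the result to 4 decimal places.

47.5119°S

47° + 30′/60 + 43″/3600 = 47 + 0.50000 + 0.01194 = 47.5119°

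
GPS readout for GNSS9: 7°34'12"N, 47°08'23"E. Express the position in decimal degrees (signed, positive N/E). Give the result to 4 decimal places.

+7.5700°, +47.1397°

lat: 7.5700° N → +7.5700°
lon: 47.1397° E → +47.1397°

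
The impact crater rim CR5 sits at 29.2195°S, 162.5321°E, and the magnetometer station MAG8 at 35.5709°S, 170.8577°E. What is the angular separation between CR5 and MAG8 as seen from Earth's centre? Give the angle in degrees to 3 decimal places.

Δφ = -6.3514°,  Δλ = 8.3256°
a = sin²(Δφ/2) + cos φ₁ cos φ₂ sin²(Δλ/2) = 0.006810
c = 2·arcsin(√a) = 0.165229 rad = 9.4669°

9.467°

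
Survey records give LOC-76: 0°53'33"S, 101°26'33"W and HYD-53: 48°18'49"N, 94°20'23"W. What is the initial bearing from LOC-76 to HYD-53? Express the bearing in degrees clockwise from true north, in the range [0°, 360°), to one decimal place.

6.2°

LOC-76: φ = -0.89250°, λ = -101.44250°
HYD-53: φ = +48.31361°, λ = -94.33972°
Δλ = 7.1028°
y = sin Δλ · cos φ₂ = 0.082234
x = cos φ₁ sin φ₂ − sin φ₁ cos φ₂ cos Δλ = 0.756985
θ = atan2(y, x) = 6.1999° → 6.1999° (mod 360°)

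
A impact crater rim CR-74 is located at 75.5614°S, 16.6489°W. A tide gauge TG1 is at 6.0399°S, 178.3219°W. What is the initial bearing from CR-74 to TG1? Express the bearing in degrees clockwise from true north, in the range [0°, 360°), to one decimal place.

198.4°

Δλ = -161.6730°
y = sin Δλ · cos φ₂ = -0.312694
x = cos φ₁ sin φ₂ − sin φ₁ cos φ₂ cos Δλ = -0.940428
θ = atan2(y, x) = -161.6079° → 198.3921° (mod 360°)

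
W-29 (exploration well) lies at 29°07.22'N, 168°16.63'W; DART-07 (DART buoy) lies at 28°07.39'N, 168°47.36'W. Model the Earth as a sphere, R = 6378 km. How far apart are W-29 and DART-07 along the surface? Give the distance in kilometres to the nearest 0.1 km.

W-29: φ = +29.12033°, λ = -168.27717°
DART-07: φ = +28.12317°, λ = -168.78933°
Δφ = -0.9972°,  Δλ = -0.5122°
a = sin²(Δφ/2) + cos φ₁ cos φ₂ sin²(Δλ/2) = 0.000091
c = 2·arcsin(√a) = 0.019091 rad = 1.0938°
d = R·c = 6378 × 0.019091 = 121.8 km

121.8 km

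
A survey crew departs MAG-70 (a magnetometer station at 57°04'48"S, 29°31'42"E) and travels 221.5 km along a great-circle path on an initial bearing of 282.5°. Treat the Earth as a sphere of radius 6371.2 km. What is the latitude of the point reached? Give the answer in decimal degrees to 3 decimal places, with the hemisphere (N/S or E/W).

56.599°S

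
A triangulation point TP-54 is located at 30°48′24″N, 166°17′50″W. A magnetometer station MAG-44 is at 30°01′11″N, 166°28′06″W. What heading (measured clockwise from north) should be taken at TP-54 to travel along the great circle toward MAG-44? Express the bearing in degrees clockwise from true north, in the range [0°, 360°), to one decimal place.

190.7°

TP-54: φ = +30.80667°, λ = -166.29722°
MAG-44: φ = +30.01972°, λ = -166.46833°
Δλ = -0.1711°
y = sin Δλ · cos φ₂ = -0.002586
x = cos φ₁ sin φ₂ − sin φ₁ cos φ₂ cos Δλ = -0.013732
θ = atan2(y, x) = -169.3360° → 190.6640° (mod 360°)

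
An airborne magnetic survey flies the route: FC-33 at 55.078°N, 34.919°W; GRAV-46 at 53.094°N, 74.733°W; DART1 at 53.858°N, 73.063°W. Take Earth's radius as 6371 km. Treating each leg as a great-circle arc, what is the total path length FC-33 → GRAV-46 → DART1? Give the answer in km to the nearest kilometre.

FC-33→GRAV-46: c = 0.403504 rad, d = 2570.73 km
GRAV-46→DART1: c = 0.021879 rad, d = 139.39 km
Total = 2570.73 + 139.39 = 2710.12 km

2710 km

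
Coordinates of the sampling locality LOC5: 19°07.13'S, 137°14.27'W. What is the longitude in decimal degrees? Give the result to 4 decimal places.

137.2378°W

137° + 14.27′/60 = 137 + 0.23783 = 137.2378°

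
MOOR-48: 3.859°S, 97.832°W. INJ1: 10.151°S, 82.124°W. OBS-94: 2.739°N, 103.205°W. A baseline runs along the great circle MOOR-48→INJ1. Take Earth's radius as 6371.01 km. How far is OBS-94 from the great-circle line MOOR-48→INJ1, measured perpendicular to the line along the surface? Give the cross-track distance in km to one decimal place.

442.4 km

δ₁₃ = central angle MOOR-48→OBS-94 = 0.148474 rad  (haversine)
θ₁₃ = bearing MOOR-48→OBS-94 = 320.782°,  θ₁₂ = bearing MOOR-48→INJ1 = 112.808°
dₓₜ = R·arcsin(sin δ₁₃ · sin(θ₁₃ − θ₁₂)) = 6371.01·arcsin(0.14793·sin(207.974°)) = -442.429 km
|dₓₜ| = 442.429 km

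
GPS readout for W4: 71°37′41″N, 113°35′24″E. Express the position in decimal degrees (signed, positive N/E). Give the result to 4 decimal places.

+71.6281°, +113.5900°

lat: 71.6281° N → +71.6281°
lon: 113.5900° E → +113.5900°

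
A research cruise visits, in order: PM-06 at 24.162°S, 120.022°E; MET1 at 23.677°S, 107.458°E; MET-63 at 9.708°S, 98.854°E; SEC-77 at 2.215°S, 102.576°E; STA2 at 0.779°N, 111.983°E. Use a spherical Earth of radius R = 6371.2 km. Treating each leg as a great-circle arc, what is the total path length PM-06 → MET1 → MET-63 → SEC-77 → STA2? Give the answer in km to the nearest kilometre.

5107 km

PM-06→MET1: c = 0.200562 rad, d = 1277.82 km
MET1→MET-63: c = 0.282838 rad, d = 1802.02 km
MET-63→SEC-77: c = 0.145846 rad, d = 929.21 km
SEC-77→STA2: c = 0.172268 rad, d = 1097.55 km
Total = 1277.82 + 1802.02 + 929.21 + 1097.55 = 5106.60 km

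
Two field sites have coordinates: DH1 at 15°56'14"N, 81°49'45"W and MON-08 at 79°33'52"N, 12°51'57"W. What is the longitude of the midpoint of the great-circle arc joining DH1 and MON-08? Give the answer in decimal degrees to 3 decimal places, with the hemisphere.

72.478°W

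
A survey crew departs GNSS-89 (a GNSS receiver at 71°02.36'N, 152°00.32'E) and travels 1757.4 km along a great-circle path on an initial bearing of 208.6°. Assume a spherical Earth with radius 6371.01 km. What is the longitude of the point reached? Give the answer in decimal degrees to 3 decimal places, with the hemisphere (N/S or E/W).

138.402°E

GNSS-89: φ = +71.03933°, λ = +152.00533°
δ = d/R = 1757.4/6371.01 = 0.275843 rad
φ₂ = arcsin(sin φ₁ cos δ + cos φ₁ sin δ cos θ)
   = arcsin(0.94574·0.96220 + 0.32492·0.27236·-0.87798) = 56.33494°
λ₂ = λ₁ + atan2(sin θ sin δ cos φ₁, cos δ − sin φ₁ sin φ₂) = 138.40238°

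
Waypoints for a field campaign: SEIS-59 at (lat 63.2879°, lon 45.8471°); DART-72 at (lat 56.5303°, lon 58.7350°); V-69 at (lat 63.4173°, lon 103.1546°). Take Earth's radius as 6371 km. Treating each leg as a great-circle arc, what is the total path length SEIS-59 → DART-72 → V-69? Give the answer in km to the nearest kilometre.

3565 km

SEIS-59→DART-72: c = 0.162612 rad, d = 1036.00 km
DART-72→V-69: c = 0.396908 rad, d = 2528.70 km
Total = 1036.00 + 2528.70 = 3564.70 km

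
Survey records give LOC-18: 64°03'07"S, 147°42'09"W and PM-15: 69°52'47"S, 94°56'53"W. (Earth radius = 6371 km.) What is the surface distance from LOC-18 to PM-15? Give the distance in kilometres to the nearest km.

2302 km

LOC-18: φ = -64.05194°, λ = -147.70250°
PM-15: φ = -69.87972°, λ = -94.94806°
Δφ = -5.8278°,  Δλ = 52.7544°
a = sin²(Δφ/2) + cos φ₁ cos φ₂ sin²(Δλ/2) = 0.032294
c = 2·arcsin(√a) = 0.361371 rad = 20.7051°
d = R·c = 6371 × 0.361371 = 2302.3 km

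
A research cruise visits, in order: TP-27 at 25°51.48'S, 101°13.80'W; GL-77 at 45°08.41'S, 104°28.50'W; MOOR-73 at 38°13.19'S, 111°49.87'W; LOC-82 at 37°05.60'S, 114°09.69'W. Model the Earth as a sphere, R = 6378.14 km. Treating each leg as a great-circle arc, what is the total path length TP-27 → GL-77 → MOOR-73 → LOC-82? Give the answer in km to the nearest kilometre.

3389 km

TP-27: φ = -25.85800°, λ = -101.23000°
GL-77: φ = -45.14017°, λ = -104.47500°
MOOR-73: φ = -38.21983°, λ = -111.83117°
LOC-82: φ = -37.09333°, λ = -114.16150°
TP-27→GL-77: c = 0.339606 rad, d = 2166.05 km
GL-77→MOOR-73: c = 0.154078 rad, d = 982.73 km
MOOR-73→LOC-82: c = 0.037726 rad, d = 240.62 km
Total = 2166.05 + 982.73 + 240.62 = 3389.40 km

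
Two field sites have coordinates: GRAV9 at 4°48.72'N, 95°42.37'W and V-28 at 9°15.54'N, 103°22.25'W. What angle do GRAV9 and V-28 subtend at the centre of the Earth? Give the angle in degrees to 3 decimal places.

GRAV9: φ = +4.81200°, λ = -95.70617°
V-28: φ = +9.25900°, λ = -103.37083°
Δφ = 4.4470°,  Δλ = -7.6647°
a = sin²(Δφ/2) + cos φ₁ cos φ₂ sin²(Δλ/2) = 0.005899
c = 2·arcsin(√a) = 0.153757 rad = 8.8096°

8.810°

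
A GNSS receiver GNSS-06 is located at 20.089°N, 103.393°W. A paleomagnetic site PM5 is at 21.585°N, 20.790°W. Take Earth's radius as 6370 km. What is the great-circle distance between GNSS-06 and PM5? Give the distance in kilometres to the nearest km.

8470 km

Δφ = 1.4960°,  Δλ = 82.6030°
a = sin²(Δφ/2) + cos φ₁ cos φ₂ sin²(Δλ/2) = 0.380604
c = 2·arcsin(√a) = 1.329675 rad = 76.1848°
d = R·c = 6370 × 1.329675 = 8470.0 km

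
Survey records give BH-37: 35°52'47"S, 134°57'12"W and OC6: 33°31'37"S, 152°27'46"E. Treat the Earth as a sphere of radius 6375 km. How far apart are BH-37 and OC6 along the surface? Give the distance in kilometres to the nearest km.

6484 km

BH-37: φ = -35.87972°, λ = -134.95333°
OC6: φ = -33.52694°, λ = +152.46278°
Δφ = 2.3528°,  Δλ = -72.5839°
a = sin²(Δφ/2) + cos φ₁ cos φ₂ sin²(Δλ/2) = 0.237061
c = 2·arcsin(√a) = 1.017048 rad = 58.2726°
d = R·c = 6375 × 1.017048 = 6483.7 km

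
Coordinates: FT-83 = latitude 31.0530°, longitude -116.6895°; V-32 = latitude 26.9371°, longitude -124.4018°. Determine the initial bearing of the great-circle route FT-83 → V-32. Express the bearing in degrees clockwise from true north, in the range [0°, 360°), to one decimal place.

240.5°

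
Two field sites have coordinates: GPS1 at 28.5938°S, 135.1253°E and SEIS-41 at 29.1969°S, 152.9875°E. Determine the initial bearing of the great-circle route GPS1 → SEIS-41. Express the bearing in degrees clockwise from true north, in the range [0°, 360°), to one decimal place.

Δλ = 17.8622°
y = sin Δλ · cos φ₂ = 0.267758
x = cos φ₁ sin φ₂ − sin φ₁ cos φ₂ cos Δλ = -0.030665
θ = atan2(y, x) = 96.5333° → 96.5333° (mod 360°)

96.5°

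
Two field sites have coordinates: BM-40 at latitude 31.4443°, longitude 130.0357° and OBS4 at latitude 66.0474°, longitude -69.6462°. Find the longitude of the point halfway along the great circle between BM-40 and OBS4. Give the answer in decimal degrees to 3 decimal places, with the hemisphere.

146.228°E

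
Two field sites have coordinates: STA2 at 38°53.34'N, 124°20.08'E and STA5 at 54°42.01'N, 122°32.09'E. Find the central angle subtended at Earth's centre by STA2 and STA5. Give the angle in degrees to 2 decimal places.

15.86°

STA2: φ = +38.88900°, λ = +124.33467°
STA5: φ = +54.70017°, λ = +122.53483°
Δφ = 15.8112°,  Δλ = -1.7998°
a = sin²(Δφ/2) + cos φ₁ cos φ₂ sin²(Δλ/2) = 0.019028
c = 2·arcsin(√a) = 0.276770 rad = 15.8578°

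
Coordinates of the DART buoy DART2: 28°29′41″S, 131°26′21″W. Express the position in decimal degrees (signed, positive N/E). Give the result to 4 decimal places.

-28.4947°, -131.4392°

lat: 28.4947° S → -28.4947°
lon: 131.4392° W → -131.4392°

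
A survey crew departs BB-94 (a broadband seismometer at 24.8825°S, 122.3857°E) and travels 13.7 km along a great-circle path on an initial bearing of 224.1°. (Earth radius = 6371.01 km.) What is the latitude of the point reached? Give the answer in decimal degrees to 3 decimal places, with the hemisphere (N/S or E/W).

24.971°S

δ = d/R = 13.7/6371.01 = 0.002150 rad
φ₂ = arcsin(sin φ₁ cos δ + cos φ₁ sin δ cos θ)
   = arcsin(-0.42076·1.00000 + 0.90717·0.00215·-0.71813) = -24.97095°
λ₂ = λ₁ + atan2(sin θ sin δ cos φ₁, cos δ − sin φ₁ sin φ₂) = 122.29112°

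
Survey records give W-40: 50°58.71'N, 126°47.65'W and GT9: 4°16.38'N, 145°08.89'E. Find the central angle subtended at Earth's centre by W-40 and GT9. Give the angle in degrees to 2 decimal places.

85.46°

W-40: φ = +50.97850°, λ = -126.79417°
GT9: φ = +4.27300°, λ = +145.14817°
Δφ = -46.7055°,  Δλ = -88.0577°
a = sin²(Δφ/2) + cos φ₁ cos φ₂ sin²(Δλ/2) = 0.460416
c = 2·arcsin(√a) = 1.491546 rad = 85.4593°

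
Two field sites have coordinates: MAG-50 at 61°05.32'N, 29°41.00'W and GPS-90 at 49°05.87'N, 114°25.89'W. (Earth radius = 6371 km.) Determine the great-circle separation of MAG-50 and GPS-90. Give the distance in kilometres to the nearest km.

MAG-50: φ = +61.08867°, λ = -29.68333°
GPS-90: φ = +49.09783°, λ = -114.43150°
Δφ = -11.9908°,  Δλ = -84.7482°
a = sin²(Δφ/2) + cos φ₁ cos φ₂ sin²(Δλ/2) = 0.154698
c = 2·arcsin(√a) = 0.808472 rad = 46.3221°
d = R·c = 6371 × 0.808472 = 5150.8 km

5151 km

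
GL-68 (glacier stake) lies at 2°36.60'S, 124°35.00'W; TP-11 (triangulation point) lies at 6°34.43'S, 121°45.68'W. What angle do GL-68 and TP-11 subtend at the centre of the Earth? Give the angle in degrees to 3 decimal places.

4.860°

GL-68: φ = -2.61000°, λ = -124.58333°
TP-11: φ = -6.57383°, λ = -121.76133°
Δφ = -3.9638°,  Δλ = 2.8220°
a = sin²(Δφ/2) + cos φ₁ cos φ₂ sin²(Δλ/2) = 0.001798
c = 2·arcsin(√a) = 0.084826 rad = 4.8602°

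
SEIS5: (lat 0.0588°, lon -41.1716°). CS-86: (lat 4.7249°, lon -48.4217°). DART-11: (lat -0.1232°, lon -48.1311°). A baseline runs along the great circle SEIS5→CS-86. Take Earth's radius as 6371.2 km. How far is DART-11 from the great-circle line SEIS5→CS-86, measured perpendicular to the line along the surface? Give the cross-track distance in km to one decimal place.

436.6 km

δ₁₃ = central angle SEIS5→DART-11 = 0.121508 rad  (haversine)
θ₁₃ = bearing SEIS5→DART-11 = 268.502°,  θ₁₂ = bearing SEIS5→CS-86 = 302.897°
dₓₜ = R·arcsin(sin δ₁₃ · sin(θ₁₃ − θ₁₂)) = 6371.2·arcsin(0.12121·sin(-34.395°)) = -436.584 km
|dₓₜ| = 436.584 km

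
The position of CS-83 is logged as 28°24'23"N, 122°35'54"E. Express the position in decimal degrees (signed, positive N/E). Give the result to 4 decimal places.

+28.4064°, +122.5983°

lat: 28.4064° N → +28.4064°
lon: 122.5983° E → +122.5983°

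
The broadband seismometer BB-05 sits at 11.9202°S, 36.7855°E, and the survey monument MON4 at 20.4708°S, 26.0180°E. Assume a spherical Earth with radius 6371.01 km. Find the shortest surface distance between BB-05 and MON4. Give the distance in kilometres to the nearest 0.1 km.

Δφ = -8.5506°,  Δλ = -10.7675°
a = sin²(Δφ/2) + cos φ₁ cos φ₂ sin²(Δλ/2) = 0.013627
c = 2·arcsin(√a) = 0.234004 rad = 13.4074°
d = R·c = 6371.01 × 0.234004 = 1490.8 km

1490.8 km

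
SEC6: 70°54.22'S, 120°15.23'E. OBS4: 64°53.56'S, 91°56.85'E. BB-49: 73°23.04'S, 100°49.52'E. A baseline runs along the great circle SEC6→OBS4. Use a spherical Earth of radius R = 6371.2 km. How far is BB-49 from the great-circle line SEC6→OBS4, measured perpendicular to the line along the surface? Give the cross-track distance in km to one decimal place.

SEC6: φ = -70.90367°, λ = +120.25383°
OBS4: φ = -64.89267°, λ = +91.94750°
BB-49: φ = -73.38400°, λ = +100.82533°
δ₁₃ = central angle SEC6→BB-49 = 0.111987 rad  (haversine)
θ₁₃ = bearing SEC6→BB-49 = 238.336°,  θ₁₂ = bearing SEC6→OBS4 = 285.758°
dₓₜ = R·arcsin(sin δ₁₃ · sin(θ₁₃ − θ₁₂)) = 6371.2·arcsin(0.11175·sin(-47.422°)) = -524.878 km
|dₓₜ| = 524.878 km

524.9 km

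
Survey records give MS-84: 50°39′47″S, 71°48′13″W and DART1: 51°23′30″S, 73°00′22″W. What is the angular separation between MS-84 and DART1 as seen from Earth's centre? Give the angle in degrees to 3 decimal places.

1.050°

MS-84: φ = -50.66306°, λ = -71.80361°
DART1: φ = -51.39167°, λ = -73.00611°
Δφ = -0.7286°,  Δλ = -1.2025°
a = sin²(Δφ/2) + cos φ₁ cos φ₂ sin²(Δλ/2) = 0.000084
c = 2·arcsin(√a) = 0.018329 rad = 1.0502°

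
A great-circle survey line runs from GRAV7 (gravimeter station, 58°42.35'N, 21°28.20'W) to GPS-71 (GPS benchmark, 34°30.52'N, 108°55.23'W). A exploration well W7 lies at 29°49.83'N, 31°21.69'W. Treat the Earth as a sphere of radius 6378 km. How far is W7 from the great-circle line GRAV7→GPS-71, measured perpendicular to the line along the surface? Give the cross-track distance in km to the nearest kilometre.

GRAV7: φ = +58.70583°, λ = -21.47000°
GPS-71: φ = +34.50867°, λ = -108.92050°
W7: φ = +29.83050°, λ = -31.36150°
δ₁₃ = central angle GRAV7→W7 = 0.517671 rad  (haversine)
θ₁₃ = bearing GRAV7→W7 = 197.526°,  θ₁₂ = bearing GRAV7→GPS-71 = 287.714°
dₓₜ = R·arcsin(sin δ₁₃ · sin(θ₁₃ − θ₁₂)) = 6378·arcsin(0.49486·sin(-90.188°)) = -3301.685 km
|dₓₜ| = 3301.685 km

3302 km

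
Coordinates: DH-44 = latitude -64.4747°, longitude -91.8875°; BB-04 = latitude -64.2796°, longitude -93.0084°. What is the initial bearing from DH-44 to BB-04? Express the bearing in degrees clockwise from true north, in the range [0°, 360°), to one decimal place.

Δλ = -1.1209°
y = sin Δλ · cos φ₂ = -0.008490
x = cos φ₁ sin φ₂ − sin φ₁ cos φ₂ cos Δλ = 0.003330
θ = atan2(y, x) = -68.5815° → 291.4185° (mod 360°)

291.4°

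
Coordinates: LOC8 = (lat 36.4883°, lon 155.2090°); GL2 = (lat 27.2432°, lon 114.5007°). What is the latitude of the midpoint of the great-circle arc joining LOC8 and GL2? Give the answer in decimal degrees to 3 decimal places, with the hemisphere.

Bx = cos φ₂ cos Δλ = 0.673952,  By = cos φ₂ sin Δλ = -0.579860
φₘ = atan2(sin φ₁ + sin φ₂, √((cos φ₁ + Bx)² + By²)) = 33.54036°
λₘ = λ₁ + atan2(By, cos φ₁ + Bx) = 133.78664°

33.540°N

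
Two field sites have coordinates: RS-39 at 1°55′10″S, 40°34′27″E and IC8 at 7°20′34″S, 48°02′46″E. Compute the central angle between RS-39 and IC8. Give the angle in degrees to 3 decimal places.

9.211°

RS-39: φ = -1.91944°, λ = +40.57417°
IC8: φ = -7.34278°, λ = +48.04611°
Δφ = -5.4233°,  Δλ = 7.4719°
a = sin²(Δφ/2) + cos φ₁ cos φ₂ sin²(Δλ/2) = 0.006447
c = 2·arcsin(√a) = 0.160756 rad = 9.2106°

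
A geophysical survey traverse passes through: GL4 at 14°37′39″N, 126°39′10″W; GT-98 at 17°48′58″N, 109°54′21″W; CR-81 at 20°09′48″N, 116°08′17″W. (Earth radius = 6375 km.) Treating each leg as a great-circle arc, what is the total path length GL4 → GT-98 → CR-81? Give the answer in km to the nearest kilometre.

2529 km

GL4: φ = +14.62750°, λ = -126.65278°
GT-98: φ = +17.81611°, λ = -109.90583°
CR-81: φ = +20.16333°, λ = -116.13806°
GL4→GT-98: c = 0.285995 rad, d = 1823.22 km
GT-98→CR-81: c = 0.110697 rad, d = 705.70 km
Total = 1823.22 + 705.70 = 2528.92 km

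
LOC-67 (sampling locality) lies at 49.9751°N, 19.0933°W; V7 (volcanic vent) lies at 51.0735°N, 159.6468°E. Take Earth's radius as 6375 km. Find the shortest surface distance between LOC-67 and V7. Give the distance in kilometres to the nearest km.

8784 km

Δφ = 1.0984°,  Δλ = 178.7401°
a = sin²(Δφ/2) + cos φ₁ cos φ₂ sin²(Δλ/2) = 0.404130
c = 2·arcsin(√a) = 1.377862 rad = 78.9457°
d = R·c = 6375 × 1.377862 = 8783.9 km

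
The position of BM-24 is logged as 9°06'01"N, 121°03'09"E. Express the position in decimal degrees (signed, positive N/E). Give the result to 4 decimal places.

lat: 9.1003° N → +9.1003°
lon: 121.0525° E → +121.0525°

+9.1003°, +121.0525°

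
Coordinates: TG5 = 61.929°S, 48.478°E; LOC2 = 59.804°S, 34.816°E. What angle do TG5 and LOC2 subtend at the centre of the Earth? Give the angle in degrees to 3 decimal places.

6.967°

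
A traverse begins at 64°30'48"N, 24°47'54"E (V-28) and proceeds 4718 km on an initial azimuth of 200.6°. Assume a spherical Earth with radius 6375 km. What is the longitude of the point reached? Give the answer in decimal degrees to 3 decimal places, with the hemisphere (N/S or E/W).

9.832°E

V-28: φ = +64.51333°, λ = +24.79833°
δ = d/R = 4718/6375 = 0.740078 rad
φ₂ = arcsin(sin φ₁ cos δ + cos φ₁ sin δ cos θ)
   = arcsin(0.90269·0.73842 + 0.43030·0.67435·-0.93606) = 23.26217°
λ₂ = λ₁ + atan2(sin θ sin δ cos φ₁, cos δ − sin φ₁ sin φ₂) = 9.83165°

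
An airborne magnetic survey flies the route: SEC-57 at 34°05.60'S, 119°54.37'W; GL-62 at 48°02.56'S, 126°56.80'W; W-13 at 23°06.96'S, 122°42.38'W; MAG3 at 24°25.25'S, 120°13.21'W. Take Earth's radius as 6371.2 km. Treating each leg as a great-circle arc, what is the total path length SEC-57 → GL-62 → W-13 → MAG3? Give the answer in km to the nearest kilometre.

SEC-57: φ = -34.09333°, λ = -119.90617°
GL-62: φ = -48.04267°, λ = -126.94667°
W-13: φ = -23.11600°, λ = -122.70633°
MAG3: φ = -24.42083°, λ = -120.22017°
SEC-57→GL-62: c = 0.260216 rad, d = 1657.89 km
GL-62→W-13: c = 0.439029 rad, d = 2797.14 km
W-13→MAG3: c = 0.045776 rad, d = 291.65 km
Total = 1657.89 + 2797.14 + 291.65 = 4746.68 km

4747 km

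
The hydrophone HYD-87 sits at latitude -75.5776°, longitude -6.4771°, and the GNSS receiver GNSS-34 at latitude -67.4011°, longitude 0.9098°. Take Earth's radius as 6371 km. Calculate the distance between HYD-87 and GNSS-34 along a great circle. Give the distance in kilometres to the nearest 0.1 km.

944.1 km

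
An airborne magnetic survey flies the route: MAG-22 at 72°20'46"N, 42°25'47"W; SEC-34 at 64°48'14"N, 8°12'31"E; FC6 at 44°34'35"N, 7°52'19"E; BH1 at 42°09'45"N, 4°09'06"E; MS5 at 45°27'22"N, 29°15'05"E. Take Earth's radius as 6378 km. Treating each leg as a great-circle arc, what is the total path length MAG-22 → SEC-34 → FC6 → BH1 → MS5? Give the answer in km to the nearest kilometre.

6838 km

MAG-22: φ = +72.34611°, λ = -42.42972°
SEC-34: φ = +64.80389°, λ = +8.20861°
FC6: φ = +44.57639°, λ = +7.87194°
BH1: φ = +42.16250°, λ = +4.15167°
MS5: φ = +45.45611°, λ = +29.25139°
MAG-22→SEC-34: c = 0.335872 rad, d = 2142.19 km
SEC-34→FC6: c = 0.353052 rad, d = 2251.76 km
FC6→BH1: c = 0.063256 rad, d = 403.45 km
BH1→MS5: c = 0.319954 rad, d = 2040.67 km
Total = 2142.19 + 2251.76 + 403.45 + 2040.67 = 6838.07 km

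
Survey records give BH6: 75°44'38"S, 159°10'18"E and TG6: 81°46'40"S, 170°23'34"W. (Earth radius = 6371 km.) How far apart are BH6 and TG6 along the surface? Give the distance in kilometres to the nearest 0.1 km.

BH6: φ = -75.74389°, λ = +159.17167°
TG6: φ = -81.77778°, λ = -170.39278°
Δφ = -6.0339°,  Δλ = 30.4356°
a = sin²(Δφ/2) + cos φ₁ cos φ₂ sin²(Δλ/2) = 0.005197
c = 2·arcsin(√a) = 0.144300 rad = 8.2678°
d = R·c = 6371 × 0.144300 = 919.3 km

919.3 km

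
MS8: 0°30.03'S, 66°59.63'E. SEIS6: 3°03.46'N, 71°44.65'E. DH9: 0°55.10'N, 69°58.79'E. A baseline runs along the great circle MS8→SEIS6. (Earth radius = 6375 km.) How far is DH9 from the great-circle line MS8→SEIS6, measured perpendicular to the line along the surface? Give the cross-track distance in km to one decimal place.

MS8: φ = -0.50050°, λ = +66.99383°
SEIS6: φ = +3.05767°, λ = +71.74417°
DH9: φ = +0.91833°, λ = +69.97983°
δ₁₃ = central angle MS8→DH9 = 0.057698 rad  (haversine)
θ₁₃ = bearing MS8→DH9 = 64.585°,  θ₁₂ = bearing MS8→SEIS6 = 53.126°
dₓₜ = R·arcsin(sin δ₁₃ · sin(θ₁₃ − θ₁₂)) = 6375·arcsin(0.05767·sin(11.459°)) = 73.035 km
|dₓₜ| = 73.035 km

73.0 km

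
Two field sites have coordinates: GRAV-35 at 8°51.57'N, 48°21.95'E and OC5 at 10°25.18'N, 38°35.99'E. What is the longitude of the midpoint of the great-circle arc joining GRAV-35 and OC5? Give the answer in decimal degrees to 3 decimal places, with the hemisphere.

43.494°E

GRAV-35: φ = +8.85950°, λ = +48.36583°
OC5: φ = +10.41967°, λ = +38.59983°
Bx = cos φ₂ cos Δλ = 0.969257,  By = cos φ₂ sin Δλ = -0.166828
φₘ = atan2(sin φ₁ + sin φ₂, √((cos φ₁ + Bx)² + By²)) = 9.67403°
λₘ = λ₁ + atan2(By, cos φ₁ + Bx) = 43.49415°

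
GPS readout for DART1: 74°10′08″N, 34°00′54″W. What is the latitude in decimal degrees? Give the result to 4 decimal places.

74° + 10′/60 + 8″/3600 = 74 + 0.16667 + 0.00222 = 74.1689°

74.1689°N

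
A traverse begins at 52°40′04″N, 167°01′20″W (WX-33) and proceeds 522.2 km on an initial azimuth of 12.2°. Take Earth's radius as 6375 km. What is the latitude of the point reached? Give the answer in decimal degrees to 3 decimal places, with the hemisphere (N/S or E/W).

57.242°N

WX-33: φ = +52.66778°, λ = -167.02222°
δ = d/R = 522.2/6375 = 0.081914 rad
φ₂ = arcsin(sin φ₁ cos δ + cos φ₁ sin δ cos θ)
   = arcsin(0.79513·0.99665 + 0.60644·0.08182·0.97742) = 57.24223°
λ₂ = λ₁ + atan2(sin θ sin δ cos φ₁, cos δ − sin φ₁ sin φ₂) = -165.19096°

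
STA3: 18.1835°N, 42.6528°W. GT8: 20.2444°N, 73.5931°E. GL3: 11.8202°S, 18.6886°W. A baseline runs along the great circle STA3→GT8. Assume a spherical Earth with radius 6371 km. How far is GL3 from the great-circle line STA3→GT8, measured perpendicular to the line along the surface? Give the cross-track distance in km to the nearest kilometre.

4149 km

δ₁₃ = central angle STA3→GL3 = 0.666753 rad  (haversine)
θ₁₃ = bearing STA3→GL3 = 139.996°,  θ₁₂ = bearing STA3→GT8 = 61.430°
dₓₜ = R·arcsin(sin δ₁₃ · sin(θ₁₃ − θ₁₂)) = 6371·arcsin(0.61844·sin(78.566°)) = 4148.980 km
|dₓₜ| = 4148.980 km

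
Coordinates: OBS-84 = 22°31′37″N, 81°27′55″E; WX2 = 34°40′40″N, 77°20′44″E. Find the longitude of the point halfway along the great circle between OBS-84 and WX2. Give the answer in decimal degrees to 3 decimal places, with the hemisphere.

OBS-84: φ = +22.52694°, λ = +81.46528°
WX2: φ = +34.67778°, λ = +77.34556°
Bx = cos φ₂ cos Δλ = 0.820240,  By = cos φ₂ sin Δλ = -0.059079
φₘ = atan2(sin φ₁ + sin φ₂, √((cos φ₁ + Bx)² + By²)) = 28.61788°
λₘ = λ₁ + atan2(By, cos φ₁ + Bx) = 79.52501°

79.525°E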